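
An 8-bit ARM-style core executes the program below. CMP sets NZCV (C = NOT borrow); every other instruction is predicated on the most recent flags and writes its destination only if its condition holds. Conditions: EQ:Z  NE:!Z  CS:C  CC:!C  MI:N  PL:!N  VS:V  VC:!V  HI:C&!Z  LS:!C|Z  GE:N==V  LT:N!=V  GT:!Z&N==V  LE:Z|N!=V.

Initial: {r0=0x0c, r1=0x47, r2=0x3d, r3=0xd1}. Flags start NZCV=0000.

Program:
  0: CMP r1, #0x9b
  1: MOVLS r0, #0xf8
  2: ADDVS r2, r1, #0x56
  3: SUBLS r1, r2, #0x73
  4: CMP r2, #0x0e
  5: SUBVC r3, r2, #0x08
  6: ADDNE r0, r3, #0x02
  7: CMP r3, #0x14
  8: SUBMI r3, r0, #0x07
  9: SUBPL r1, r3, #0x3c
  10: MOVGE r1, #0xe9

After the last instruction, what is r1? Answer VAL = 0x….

[0] flags=1001 → (cmp)
[1] flags=1001 LS?T → r0=0xf8
[2] flags=1001 VS?T → r2=0x9d
[3] flags=1001 LS?T → r1=0x2a
[4] flags=1010 → (cmp)
[5] flags=1010 VC?T → r3=0x95
[6] flags=1010 NE?T → r0=0x97
[7] flags=1010 → (cmp)
[8] flags=1010 MI?T → r3=0x90
[9] flags=1010 PL?F → skip
[10] flags=1010 GE?F → skip

VAL = 0x2a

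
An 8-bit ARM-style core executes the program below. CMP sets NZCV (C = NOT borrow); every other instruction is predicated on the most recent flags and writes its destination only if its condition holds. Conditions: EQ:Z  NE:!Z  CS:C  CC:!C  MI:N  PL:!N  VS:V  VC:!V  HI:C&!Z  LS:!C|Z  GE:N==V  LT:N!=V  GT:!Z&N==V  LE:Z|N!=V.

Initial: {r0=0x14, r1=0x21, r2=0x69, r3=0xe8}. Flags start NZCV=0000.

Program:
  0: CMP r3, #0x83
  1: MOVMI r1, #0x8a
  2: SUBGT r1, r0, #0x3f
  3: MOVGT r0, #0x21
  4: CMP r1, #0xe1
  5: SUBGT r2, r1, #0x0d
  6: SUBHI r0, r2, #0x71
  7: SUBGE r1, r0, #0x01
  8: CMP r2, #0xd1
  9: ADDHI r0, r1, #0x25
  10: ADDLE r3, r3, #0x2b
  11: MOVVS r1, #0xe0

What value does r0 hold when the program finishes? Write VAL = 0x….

VAL = 0x21

0: ✓ CMP  NZCV=0010
1: · MOVMI
2: ✓ SUBGT  r1←0xd5
3: ✓ MOVGT  r0←0x21
4: ✓ CMP  NZCV=1000
5: · SUBGT
6: · SUBHI
7: · SUBGE
8: ✓ CMP  NZCV=1001
9: · ADDHI
10: · ADDLE
11: ✓ MOVVS  r1←0xe0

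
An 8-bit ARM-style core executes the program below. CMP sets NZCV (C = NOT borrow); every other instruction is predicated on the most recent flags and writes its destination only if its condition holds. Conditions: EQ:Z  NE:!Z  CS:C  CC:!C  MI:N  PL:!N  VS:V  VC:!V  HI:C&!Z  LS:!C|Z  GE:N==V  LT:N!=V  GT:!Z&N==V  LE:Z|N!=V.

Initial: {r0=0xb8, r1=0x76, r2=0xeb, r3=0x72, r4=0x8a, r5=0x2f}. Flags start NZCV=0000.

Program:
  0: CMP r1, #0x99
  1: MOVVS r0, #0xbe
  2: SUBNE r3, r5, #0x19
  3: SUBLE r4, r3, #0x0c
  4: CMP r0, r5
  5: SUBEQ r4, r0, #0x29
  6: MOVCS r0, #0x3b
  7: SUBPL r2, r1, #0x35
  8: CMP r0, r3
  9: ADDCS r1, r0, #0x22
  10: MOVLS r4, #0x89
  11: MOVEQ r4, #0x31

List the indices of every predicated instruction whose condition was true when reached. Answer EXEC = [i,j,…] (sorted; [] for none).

EXEC = [1,2,6,9]

0: ✓ CMP  NZCV=1001
1: ✓ MOVVS  r0←0xbe
2: ✓ SUBNE  r3←0x16
3: · SUBLE
4: ✓ CMP  NZCV=1010
5: · SUBEQ
6: ✓ MOVCS  r0←0x3b
7: · SUBPL
8: ✓ CMP  NZCV=0010
9: ✓ ADDCS  r1←0x5d
10: · MOVLS
11: · MOVEQ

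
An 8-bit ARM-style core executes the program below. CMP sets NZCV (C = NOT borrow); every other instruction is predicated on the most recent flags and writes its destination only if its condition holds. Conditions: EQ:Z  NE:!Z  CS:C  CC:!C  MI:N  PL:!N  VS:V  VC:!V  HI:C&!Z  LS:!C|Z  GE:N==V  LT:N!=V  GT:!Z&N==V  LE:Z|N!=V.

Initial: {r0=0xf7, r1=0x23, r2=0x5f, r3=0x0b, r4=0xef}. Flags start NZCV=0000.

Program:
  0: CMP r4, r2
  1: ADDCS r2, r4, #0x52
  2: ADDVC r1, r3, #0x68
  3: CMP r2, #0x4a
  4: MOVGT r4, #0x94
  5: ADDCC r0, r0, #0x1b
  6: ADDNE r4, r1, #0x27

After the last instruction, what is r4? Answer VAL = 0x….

0: ✓ CMP  NZCV=1010
1: ✓ ADDCS  r2←0x41
2: ✓ ADDVC  r1←0x73
3: ✓ CMP  NZCV=1000
4: · MOVGT
5: ✓ ADDCC  r0←0x12
6: ✓ ADDNE  r4←0x9a

VAL = 0x9a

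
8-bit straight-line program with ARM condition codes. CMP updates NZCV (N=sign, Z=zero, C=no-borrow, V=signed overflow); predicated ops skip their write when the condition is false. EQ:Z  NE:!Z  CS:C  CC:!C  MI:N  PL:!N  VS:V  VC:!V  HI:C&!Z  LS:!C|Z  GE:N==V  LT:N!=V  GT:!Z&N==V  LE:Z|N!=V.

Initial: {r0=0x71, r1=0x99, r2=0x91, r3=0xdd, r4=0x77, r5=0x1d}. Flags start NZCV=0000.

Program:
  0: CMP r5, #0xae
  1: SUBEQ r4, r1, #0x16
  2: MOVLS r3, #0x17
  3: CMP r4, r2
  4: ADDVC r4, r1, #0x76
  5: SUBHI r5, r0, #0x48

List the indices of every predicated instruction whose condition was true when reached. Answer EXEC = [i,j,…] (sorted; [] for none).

EXEC = [2]

0: ✓ CMP  NZCV=0000
1: · SUBEQ
2: ✓ MOVLS  r3←0x17
3: ✓ CMP  NZCV=1001
4: · ADDVC
5: · SUBHI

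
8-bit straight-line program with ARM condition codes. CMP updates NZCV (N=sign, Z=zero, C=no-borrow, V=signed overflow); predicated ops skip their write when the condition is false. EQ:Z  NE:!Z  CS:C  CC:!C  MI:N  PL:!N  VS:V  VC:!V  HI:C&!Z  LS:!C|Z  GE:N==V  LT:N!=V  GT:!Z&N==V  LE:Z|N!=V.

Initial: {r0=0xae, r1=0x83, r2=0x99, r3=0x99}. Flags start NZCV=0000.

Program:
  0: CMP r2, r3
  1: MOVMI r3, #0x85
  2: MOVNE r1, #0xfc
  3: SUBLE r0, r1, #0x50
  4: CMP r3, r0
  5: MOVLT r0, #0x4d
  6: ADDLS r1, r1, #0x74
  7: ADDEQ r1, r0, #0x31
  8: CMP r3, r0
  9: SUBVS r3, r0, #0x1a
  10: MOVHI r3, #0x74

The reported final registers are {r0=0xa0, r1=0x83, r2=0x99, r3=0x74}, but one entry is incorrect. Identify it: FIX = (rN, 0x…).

FIX = (r0, 0x4d)

[0] flags=0110 → (cmp)
[1] flags=0110 MI?F → skip
[2] flags=0110 NE?F → skip
[3] flags=0110 LE?T → r0=0x33
[4] flags=0011 → (cmp)
[5] flags=0011 LT?T → r0=0x4d
[6] flags=0011 LS?F → skip
[7] flags=0011 EQ?F → skip
[8] flags=0011 → (cmp)
[9] flags=0011 VS?T → r3=0x33
[10] flags=0011 HI?T → r3=0x74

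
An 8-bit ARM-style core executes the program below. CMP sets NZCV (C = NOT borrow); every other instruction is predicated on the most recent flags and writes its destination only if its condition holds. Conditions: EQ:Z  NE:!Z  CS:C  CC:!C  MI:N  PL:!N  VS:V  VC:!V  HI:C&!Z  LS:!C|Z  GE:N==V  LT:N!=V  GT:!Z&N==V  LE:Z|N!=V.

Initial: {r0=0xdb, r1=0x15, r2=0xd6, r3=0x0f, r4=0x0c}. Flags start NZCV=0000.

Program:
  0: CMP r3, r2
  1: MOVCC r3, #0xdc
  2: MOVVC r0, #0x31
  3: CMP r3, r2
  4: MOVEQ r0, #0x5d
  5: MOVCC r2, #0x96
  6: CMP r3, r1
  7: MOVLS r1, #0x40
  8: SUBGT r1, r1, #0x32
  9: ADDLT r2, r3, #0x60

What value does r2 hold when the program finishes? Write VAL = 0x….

VAL = 0x3c

[0] flags=0000 → (cmp)
[1] flags=0000 CC?T → r3=0xdc
[2] flags=0000 VC?T → r0=0x31
[3] flags=0010 → (cmp)
[4] flags=0010 EQ?F → skip
[5] flags=0010 CC?F → skip
[6] flags=1010 → (cmp)
[7] flags=1010 LS?F → skip
[8] flags=1010 GT?F → skip
[9] flags=1010 LT?T → r2=0x3c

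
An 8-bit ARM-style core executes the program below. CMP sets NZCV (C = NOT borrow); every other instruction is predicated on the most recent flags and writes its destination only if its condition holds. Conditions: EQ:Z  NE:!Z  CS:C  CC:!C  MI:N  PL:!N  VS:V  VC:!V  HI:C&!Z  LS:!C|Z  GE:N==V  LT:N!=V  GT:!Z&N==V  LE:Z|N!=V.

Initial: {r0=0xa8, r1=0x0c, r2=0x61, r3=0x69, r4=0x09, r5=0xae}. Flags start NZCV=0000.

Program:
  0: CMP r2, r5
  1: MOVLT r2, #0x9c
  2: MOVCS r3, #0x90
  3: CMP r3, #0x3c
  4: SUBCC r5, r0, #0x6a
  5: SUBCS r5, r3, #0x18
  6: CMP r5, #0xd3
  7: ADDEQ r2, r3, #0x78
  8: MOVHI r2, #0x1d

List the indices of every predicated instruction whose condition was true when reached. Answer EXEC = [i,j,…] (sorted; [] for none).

EXEC = [5]

[0] flags=1001 → (cmp)
[1] flags=1001 LT?F → skip
[2] flags=1001 CS?F → skip
[3] flags=0010 → (cmp)
[4] flags=0010 CC?F → skip
[5] flags=0010 CS?T → r5=0x51
[6] flags=0000 → (cmp)
[7] flags=0000 EQ?F → skip
[8] flags=0000 HI?F → skip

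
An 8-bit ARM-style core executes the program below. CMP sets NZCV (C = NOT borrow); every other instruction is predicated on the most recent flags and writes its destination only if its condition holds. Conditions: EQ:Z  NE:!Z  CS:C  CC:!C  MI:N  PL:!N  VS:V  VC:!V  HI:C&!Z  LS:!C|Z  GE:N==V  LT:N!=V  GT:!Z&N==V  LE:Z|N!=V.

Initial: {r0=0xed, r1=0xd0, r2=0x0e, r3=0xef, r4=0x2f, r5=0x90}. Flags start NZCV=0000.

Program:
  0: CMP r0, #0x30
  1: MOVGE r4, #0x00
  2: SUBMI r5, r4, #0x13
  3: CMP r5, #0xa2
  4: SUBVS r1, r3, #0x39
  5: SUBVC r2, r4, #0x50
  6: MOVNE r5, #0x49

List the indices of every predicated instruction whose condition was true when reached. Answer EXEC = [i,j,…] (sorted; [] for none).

EXEC = [2,5,6]

0: ✓ CMP  NZCV=1010
1: · MOVGE
2: ✓ SUBMI  r5←0x1c
3: ✓ CMP  NZCV=0000
4: · SUBVS
5: ✓ SUBVC  r2←0xdf
6: ✓ MOVNE  r5←0x49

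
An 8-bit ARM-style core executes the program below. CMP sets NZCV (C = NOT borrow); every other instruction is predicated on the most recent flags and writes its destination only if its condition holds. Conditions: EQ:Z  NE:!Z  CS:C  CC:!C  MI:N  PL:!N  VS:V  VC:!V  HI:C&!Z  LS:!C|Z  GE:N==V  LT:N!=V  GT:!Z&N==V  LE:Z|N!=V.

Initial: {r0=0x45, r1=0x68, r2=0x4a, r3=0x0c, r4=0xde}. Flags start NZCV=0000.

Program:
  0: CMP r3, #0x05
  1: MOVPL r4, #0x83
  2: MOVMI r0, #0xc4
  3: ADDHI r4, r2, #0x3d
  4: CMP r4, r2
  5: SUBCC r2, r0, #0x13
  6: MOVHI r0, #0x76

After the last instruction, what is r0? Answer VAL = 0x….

0: ✓ CMP  NZCV=0010
1: ✓ MOVPL  r4←0x83
2: · MOVMI
3: ✓ ADDHI  r4←0x87
4: ✓ CMP  NZCV=0011
5: · SUBCC
6: ✓ MOVHI  r0←0x76

VAL = 0x76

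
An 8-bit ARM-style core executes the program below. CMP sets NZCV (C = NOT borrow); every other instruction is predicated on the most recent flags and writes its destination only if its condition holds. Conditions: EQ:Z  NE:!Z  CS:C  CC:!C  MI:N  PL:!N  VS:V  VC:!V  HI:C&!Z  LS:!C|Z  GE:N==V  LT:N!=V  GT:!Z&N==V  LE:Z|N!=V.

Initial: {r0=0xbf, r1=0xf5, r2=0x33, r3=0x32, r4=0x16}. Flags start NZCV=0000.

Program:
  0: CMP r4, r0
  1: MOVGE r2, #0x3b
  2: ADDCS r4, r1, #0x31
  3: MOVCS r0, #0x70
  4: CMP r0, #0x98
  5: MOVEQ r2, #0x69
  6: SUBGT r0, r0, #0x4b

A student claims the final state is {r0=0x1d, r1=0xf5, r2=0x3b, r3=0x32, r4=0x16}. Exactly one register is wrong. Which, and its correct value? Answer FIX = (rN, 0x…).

0: ✓ CMP  NZCV=0000
1: ✓ MOVGE  r2←0x3b
2: · ADDCS
3: · MOVCS
4: ✓ CMP  NZCV=0010
5: · MOVEQ
6: ✓ SUBGT  r0←0x74

FIX = (r0, 0x74)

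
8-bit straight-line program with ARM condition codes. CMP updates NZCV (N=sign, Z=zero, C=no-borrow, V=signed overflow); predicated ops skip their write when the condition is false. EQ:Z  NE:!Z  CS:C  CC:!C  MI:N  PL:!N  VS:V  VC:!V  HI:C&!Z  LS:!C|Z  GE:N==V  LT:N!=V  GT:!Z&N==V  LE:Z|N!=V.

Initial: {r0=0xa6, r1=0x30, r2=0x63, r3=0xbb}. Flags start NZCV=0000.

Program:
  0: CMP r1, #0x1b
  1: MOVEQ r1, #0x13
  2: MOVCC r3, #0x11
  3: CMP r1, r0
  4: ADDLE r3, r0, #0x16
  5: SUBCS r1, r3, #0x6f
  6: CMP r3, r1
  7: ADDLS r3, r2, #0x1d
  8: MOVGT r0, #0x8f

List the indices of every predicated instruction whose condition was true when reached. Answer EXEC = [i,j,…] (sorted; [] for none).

[0] flags=0010 → (cmp)
[1] flags=0010 EQ?F → skip
[2] flags=0010 CC?F → skip
[3] flags=1001 → (cmp)
[4] flags=1001 LE?F → skip
[5] flags=1001 CS?F → skip
[6] flags=1010 → (cmp)
[7] flags=1010 LS?F → skip
[8] flags=1010 GT?F → skip

EXEC = []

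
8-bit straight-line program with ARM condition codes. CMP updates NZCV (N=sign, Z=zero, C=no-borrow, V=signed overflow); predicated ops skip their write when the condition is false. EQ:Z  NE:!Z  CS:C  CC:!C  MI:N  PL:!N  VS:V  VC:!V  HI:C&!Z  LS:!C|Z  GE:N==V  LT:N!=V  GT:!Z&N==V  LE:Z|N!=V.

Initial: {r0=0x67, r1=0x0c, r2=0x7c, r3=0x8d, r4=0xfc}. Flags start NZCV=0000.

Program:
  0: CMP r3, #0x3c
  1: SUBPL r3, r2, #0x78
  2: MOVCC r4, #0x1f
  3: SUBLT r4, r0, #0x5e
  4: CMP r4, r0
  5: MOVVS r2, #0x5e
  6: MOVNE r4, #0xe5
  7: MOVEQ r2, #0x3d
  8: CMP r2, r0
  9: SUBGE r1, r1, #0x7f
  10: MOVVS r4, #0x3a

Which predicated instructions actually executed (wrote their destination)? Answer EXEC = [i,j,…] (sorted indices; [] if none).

0: ✓ CMP  NZCV=0011
1: ✓ SUBPL  r3←0x04
2: · MOVCC
3: ✓ SUBLT  r4←0x09
4: ✓ CMP  NZCV=1000
5: · MOVVS
6: ✓ MOVNE  r4←0xe5
7: · MOVEQ
8: ✓ CMP  NZCV=0010
9: ✓ SUBGE  r1←0x8d
10: · MOVVS

EXEC = [1,3,6,9]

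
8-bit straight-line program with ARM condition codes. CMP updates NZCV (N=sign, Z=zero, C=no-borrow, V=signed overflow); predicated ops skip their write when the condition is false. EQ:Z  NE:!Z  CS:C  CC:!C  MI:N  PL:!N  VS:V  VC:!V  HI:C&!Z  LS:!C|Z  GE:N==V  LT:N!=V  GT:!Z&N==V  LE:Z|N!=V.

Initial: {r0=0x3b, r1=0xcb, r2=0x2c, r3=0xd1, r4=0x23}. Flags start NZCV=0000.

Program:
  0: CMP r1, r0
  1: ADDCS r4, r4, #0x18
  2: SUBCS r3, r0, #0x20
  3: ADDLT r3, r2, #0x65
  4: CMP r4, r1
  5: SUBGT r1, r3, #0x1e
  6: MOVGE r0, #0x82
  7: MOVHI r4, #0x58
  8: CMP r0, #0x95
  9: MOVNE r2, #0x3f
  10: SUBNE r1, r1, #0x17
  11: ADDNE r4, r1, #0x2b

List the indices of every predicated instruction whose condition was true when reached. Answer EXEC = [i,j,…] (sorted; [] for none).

[0] flags=1010 → (cmp)
[1] flags=1010 CS?T → r4=0x3b
[2] flags=1010 CS?T → r3=0x1b
[3] flags=1010 LT?T → r3=0x91
[4] flags=0000 → (cmp)
[5] flags=0000 GT?T → r1=0x73
[6] flags=0000 GE?T → r0=0x82
[7] flags=0000 HI?F → skip
[8] flags=1000 → (cmp)
[9] flags=1000 NE?T → r2=0x3f
[10] flags=1000 NE?T → r1=0x5c
[11] flags=1000 NE?T → r4=0x87

EXEC = [1,2,3,5,6,9,10,11]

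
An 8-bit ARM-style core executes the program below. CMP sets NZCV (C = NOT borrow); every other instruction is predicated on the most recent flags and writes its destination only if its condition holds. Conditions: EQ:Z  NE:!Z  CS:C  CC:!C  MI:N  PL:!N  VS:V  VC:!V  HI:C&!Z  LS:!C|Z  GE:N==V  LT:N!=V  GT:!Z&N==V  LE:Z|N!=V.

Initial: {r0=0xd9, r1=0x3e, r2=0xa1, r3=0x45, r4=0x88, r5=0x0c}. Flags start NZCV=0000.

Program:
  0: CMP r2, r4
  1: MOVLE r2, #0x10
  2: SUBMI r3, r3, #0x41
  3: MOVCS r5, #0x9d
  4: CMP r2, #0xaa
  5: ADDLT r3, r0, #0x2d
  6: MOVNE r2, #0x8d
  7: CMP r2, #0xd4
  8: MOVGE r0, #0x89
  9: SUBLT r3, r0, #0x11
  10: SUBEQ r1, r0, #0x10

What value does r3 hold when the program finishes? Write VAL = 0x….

VAL = 0xc8

[0] flags=0010 → (cmp)
[1] flags=0010 LE?F → skip
[2] flags=0010 MI?F → skip
[3] flags=0010 CS?T → r5=0x9d
[4] flags=1000 → (cmp)
[5] flags=1000 LT?T → r3=0x06
[6] flags=1000 NE?T → r2=0x8d
[7] flags=1000 → (cmp)
[8] flags=1000 GE?F → skip
[9] flags=1000 LT?T → r3=0xc8
[10] flags=1000 EQ?F → skip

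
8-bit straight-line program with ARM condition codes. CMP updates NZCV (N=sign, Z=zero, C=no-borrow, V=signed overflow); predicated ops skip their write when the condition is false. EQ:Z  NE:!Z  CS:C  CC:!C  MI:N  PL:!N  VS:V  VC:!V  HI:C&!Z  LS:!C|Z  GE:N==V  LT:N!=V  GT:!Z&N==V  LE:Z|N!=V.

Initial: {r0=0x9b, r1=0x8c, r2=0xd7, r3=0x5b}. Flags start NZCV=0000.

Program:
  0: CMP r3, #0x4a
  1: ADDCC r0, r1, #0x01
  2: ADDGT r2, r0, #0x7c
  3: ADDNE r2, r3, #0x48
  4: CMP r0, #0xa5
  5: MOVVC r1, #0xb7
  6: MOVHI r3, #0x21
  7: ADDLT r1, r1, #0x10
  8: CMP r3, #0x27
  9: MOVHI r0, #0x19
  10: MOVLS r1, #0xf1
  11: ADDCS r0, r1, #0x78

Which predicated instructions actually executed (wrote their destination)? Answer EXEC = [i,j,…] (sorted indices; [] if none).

EXEC = [2,3,5,7,9,11]

[0] flags=0010 → (cmp)
[1] flags=0010 CC?F → skip
[2] flags=0010 GT?T → r2=0x17
[3] flags=0010 NE?T → r2=0xa3
[4] flags=1000 → (cmp)
[5] flags=1000 VC?T → r1=0xb7
[6] flags=1000 HI?F → skip
[7] flags=1000 LT?T → r1=0xc7
[8] flags=0010 → (cmp)
[9] flags=0010 HI?T → r0=0x19
[10] flags=0010 LS?F → skip
[11] flags=0010 CS?T → r0=0x3f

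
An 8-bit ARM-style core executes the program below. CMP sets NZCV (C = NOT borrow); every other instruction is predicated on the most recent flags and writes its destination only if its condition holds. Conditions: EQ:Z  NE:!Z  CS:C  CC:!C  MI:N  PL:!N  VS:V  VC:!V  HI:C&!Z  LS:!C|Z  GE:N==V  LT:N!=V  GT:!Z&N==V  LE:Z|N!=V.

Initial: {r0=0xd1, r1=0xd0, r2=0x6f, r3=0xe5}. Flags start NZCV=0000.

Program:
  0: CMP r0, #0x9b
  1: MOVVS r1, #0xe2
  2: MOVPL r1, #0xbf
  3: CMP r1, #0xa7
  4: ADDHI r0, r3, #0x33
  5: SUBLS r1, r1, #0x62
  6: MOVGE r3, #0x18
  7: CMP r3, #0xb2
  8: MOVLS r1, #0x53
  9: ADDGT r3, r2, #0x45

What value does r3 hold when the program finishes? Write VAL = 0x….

VAL = 0xb4

[0] flags=0010 → (cmp)
[1] flags=0010 VS?F → skip
[2] flags=0010 PL?T → r1=0xbf
[3] flags=0010 → (cmp)
[4] flags=0010 HI?T → r0=0x18
[5] flags=0010 LS?F → skip
[6] flags=0010 GE?T → r3=0x18
[7] flags=0000 → (cmp)
[8] flags=0000 LS?T → r1=0x53
[9] flags=0000 GT?T → r3=0xb4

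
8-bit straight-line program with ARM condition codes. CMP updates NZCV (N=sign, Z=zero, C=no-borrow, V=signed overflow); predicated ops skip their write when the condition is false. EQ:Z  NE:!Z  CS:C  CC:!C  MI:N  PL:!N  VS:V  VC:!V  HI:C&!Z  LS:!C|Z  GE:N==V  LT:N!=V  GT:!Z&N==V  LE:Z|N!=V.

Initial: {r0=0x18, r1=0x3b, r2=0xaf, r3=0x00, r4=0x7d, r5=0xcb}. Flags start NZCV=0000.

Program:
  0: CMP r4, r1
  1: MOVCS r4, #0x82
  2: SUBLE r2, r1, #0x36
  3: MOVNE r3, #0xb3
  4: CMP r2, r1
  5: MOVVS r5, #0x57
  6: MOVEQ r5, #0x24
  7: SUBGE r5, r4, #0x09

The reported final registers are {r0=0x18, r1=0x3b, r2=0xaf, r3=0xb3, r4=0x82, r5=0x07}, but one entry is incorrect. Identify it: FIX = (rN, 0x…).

0: ✓ CMP  NZCV=0010
1: ✓ MOVCS  r4←0x82
2: · SUBLE
3: ✓ MOVNE  r3←0xb3
4: ✓ CMP  NZCV=0011
5: ✓ MOVVS  r5←0x57
6: · MOVEQ
7: · SUBGE

FIX = (r5, 0x57)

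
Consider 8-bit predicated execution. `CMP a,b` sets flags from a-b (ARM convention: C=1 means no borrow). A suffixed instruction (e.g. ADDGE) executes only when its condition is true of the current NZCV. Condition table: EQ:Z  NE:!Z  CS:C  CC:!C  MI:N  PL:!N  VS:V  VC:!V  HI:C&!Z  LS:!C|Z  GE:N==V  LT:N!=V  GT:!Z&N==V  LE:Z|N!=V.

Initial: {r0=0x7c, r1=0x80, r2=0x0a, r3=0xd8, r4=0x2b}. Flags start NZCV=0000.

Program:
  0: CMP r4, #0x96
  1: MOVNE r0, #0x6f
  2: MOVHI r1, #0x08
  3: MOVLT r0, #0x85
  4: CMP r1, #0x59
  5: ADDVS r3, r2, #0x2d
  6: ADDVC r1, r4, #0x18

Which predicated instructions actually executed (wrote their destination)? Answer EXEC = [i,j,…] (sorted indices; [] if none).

EXEC = [1,5]

[0] flags=1001 → (cmp)
[1] flags=1001 NE?T → r0=0x6f
[2] flags=1001 HI?F → skip
[3] flags=1001 LT?F → skip
[4] flags=0011 → (cmp)
[5] flags=0011 VS?T → r3=0x37
[6] flags=0011 VC?F → skip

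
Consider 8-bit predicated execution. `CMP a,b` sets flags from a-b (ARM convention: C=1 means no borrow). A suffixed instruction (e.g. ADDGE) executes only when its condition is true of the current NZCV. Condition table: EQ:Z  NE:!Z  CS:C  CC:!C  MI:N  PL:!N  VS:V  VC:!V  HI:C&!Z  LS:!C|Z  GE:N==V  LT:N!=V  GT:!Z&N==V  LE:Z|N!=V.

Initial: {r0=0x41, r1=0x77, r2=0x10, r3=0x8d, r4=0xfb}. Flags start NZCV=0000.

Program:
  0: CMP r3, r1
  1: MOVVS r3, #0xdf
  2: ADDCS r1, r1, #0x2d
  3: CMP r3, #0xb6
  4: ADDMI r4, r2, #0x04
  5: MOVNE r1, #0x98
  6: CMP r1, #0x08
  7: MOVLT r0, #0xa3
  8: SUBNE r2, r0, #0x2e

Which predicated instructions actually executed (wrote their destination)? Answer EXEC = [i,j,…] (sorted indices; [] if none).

EXEC = [1,2,5,7,8]

[0] flags=0011 → (cmp)
[1] flags=0011 VS?T → r3=0xdf
[2] flags=0011 CS?T → r1=0xa4
[3] flags=0010 → (cmp)
[4] flags=0010 MI?F → skip
[5] flags=0010 NE?T → r1=0x98
[6] flags=1010 → (cmp)
[7] flags=1010 LT?T → r0=0xa3
[8] flags=1010 NE?T → r2=0x75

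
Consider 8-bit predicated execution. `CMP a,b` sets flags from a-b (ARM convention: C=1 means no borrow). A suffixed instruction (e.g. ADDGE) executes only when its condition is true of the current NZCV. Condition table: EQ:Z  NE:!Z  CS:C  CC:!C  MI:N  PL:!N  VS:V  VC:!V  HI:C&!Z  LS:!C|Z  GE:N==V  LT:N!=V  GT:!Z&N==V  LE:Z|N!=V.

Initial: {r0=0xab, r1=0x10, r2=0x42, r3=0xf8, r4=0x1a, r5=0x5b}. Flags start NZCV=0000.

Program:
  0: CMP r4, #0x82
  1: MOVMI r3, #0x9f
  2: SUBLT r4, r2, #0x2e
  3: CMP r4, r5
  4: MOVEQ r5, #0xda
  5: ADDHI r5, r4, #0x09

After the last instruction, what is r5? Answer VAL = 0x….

VAL = 0x5b

[0] flags=1001 → (cmp)
[1] flags=1001 MI?T → r3=0x9f
[2] flags=1001 LT?F → skip
[3] flags=1000 → (cmp)
[4] flags=1000 EQ?F → skip
[5] flags=1000 HI?F → skip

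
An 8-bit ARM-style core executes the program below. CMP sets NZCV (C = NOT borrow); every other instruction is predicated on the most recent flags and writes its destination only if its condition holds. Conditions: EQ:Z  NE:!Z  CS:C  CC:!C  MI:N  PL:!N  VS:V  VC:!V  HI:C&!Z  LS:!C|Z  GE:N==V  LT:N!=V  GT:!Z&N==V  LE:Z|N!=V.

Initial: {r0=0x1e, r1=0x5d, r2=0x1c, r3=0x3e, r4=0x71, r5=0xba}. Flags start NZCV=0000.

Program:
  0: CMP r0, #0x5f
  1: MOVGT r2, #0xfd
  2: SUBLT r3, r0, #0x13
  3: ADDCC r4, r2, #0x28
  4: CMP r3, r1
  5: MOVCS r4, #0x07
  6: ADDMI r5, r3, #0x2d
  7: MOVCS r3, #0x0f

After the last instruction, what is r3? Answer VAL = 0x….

[0] flags=1000 → (cmp)
[1] flags=1000 GT?F → skip
[2] flags=1000 LT?T → r3=0x0b
[3] flags=1000 CC?T → r4=0x44
[4] flags=1000 → (cmp)
[5] flags=1000 CS?F → skip
[6] flags=1000 MI?T → r5=0x38
[7] flags=1000 CS?F → skip

VAL = 0x0b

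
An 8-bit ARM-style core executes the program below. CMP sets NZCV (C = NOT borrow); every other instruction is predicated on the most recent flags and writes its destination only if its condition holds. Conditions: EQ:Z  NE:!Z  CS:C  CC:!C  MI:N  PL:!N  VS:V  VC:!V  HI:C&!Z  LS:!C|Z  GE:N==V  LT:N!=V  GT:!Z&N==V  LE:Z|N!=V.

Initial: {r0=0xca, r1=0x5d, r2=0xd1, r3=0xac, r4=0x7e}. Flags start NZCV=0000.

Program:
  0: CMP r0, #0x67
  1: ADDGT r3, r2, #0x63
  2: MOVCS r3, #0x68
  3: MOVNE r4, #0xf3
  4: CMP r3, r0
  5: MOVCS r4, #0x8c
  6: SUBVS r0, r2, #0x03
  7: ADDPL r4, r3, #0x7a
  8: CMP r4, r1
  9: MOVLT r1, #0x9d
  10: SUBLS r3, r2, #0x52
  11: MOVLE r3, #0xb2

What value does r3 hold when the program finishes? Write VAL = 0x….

[0] flags=0011 → (cmp)
[1] flags=0011 GT?F → skip
[2] flags=0011 CS?T → r3=0x68
[3] flags=0011 NE?T → r4=0xf3
[4] flags=1001 → (cmp)
[5] flags=1001 CS?F → skip
[6] flags=1001 VS?T → r0=0xce
[7] flags=1001 PL?F → skip
[8] flags=1010 → (cmp)
[9] flags=1010 LT?T → r1=0x9d
[10] flags=1010 LS?F → skip
[11] flags=1010 LE?T → r3=0xb2

VAL = 0xb2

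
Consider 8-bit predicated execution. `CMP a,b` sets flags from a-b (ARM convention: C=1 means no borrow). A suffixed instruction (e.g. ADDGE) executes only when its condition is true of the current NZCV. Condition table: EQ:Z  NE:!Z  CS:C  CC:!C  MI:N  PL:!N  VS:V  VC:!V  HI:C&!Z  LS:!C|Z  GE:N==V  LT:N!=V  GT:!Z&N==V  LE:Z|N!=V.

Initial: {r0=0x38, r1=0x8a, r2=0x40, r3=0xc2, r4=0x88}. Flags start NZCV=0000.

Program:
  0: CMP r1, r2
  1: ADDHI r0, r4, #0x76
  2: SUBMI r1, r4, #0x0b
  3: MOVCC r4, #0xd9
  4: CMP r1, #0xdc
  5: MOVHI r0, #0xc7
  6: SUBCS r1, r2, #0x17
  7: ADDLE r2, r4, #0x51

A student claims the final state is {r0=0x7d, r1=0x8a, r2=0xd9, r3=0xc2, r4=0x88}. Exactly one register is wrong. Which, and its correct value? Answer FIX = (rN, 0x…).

FIX = (r0, 0xfe)

[0] flags=0011 → (cmp)
[1] flags=0011 HI?T → r0=0xfe
[2] flags=0011 MI?F → skip
[3] flags=0011 CC?F → skip
[4] flags=1000 → (cmp)
[5] flags=1000 HI?F → skip
[6] flags=1000 CS?F → skip
[7] flags=1000 LE?T → r2=0xd9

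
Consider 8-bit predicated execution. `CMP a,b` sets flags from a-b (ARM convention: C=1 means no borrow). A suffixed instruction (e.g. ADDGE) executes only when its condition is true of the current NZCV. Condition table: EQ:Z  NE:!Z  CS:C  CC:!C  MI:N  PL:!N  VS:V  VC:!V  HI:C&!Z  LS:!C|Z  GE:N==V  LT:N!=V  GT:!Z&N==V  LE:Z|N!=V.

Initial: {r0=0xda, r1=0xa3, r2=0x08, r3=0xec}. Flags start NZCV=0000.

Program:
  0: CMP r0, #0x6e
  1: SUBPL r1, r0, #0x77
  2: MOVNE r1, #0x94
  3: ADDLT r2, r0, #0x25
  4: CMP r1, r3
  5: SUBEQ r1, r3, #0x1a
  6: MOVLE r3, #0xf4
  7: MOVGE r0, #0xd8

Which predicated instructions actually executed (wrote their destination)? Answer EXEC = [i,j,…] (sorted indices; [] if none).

EXEC = [1,2,3,6]

[0] flags=0011 → (cmp)
[1] flags=0011 PL?T → r1=0x63
[2] flags=0011 NE?T → r1=0x94
[3] flags=0011 LT?T → r2=0xff
[4] flags=1000 → (cmp)
[5] flags=1000 EQ?F → skip
[6] flags=1000 LE?T → r3=0xf4
[7] flags=1000 GE?F → skip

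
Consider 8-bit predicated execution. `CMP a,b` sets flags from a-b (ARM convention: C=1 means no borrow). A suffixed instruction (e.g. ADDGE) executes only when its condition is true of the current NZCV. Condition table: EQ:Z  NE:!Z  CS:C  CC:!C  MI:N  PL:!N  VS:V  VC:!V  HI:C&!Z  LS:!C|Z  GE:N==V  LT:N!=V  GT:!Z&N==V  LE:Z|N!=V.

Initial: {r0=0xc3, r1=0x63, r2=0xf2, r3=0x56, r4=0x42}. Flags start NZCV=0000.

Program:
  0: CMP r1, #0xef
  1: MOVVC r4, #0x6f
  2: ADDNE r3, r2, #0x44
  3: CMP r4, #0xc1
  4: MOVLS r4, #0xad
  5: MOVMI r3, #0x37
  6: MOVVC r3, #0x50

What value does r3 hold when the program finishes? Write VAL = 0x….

VAL = 0x37

[0] flags=0000 → (cmp)
[1] flags=0000 VC?T → r4=0x6f
[2] flags=0000 NE?T → r3=0x36
[3] flags=1001 → (cmp)
[4] flags=1001 LS?T → r4=0xad
[5] flags=1001 MI?T → r3=0x37
[6] flags=1001 VC?F → skip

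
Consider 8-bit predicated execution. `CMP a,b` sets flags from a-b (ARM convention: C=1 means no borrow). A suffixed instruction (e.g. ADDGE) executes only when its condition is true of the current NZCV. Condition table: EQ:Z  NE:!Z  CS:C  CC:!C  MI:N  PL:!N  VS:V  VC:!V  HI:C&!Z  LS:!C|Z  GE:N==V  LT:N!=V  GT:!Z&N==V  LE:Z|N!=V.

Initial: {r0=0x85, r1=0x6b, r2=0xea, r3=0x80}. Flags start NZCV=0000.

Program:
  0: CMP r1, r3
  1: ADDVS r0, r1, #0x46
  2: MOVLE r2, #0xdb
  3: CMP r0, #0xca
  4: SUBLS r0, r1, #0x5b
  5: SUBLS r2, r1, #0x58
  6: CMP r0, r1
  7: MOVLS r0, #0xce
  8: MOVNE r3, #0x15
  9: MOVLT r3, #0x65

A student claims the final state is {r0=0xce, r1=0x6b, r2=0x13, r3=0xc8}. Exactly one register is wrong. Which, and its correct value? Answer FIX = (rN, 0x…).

[0] flags=1001 → (cmp)
[1] flags=1001 VS?T → r0=0xb1
[2] flags=1001 LE?F → skip
[3] flags=1000 → (cmp)
[4] flags=1000 LS?T → r0=0x10
[5] flags=1000 LS?T → r2=0x13
[6] flags=1000 → (cmp)
[7] flags=1000 LS?T → r0=0xce
[8] flags=1000 NE?T → r3=0x15
[9] flags=1000 LT?T → r3=0x65

FIX = (r3, 0x65)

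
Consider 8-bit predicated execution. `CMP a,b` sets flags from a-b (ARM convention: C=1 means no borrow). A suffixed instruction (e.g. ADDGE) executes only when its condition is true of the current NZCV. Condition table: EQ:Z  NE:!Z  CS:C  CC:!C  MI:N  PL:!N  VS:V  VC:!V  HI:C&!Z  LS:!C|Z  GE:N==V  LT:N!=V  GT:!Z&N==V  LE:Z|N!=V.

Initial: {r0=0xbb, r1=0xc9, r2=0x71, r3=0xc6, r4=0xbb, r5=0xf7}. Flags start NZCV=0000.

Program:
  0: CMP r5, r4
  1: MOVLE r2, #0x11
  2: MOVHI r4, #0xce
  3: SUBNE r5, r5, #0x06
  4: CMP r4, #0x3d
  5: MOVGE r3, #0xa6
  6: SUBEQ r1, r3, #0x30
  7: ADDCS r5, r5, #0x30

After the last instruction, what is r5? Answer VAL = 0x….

[0] flags=0010 → (cmp)
[1] flags=0010 LE?F → skip
[2] flags=0010 HI?T → r4=0xce
[3] flags=0010 NE?T → r5=0xf1
[4] flags=1010 → (cmp)
[5] flags=1010 GE?F → skip
[6] flags=1010 EQ?F → skip
[7] flags=1010 CS?T → r5=0x21

VAL = 0x21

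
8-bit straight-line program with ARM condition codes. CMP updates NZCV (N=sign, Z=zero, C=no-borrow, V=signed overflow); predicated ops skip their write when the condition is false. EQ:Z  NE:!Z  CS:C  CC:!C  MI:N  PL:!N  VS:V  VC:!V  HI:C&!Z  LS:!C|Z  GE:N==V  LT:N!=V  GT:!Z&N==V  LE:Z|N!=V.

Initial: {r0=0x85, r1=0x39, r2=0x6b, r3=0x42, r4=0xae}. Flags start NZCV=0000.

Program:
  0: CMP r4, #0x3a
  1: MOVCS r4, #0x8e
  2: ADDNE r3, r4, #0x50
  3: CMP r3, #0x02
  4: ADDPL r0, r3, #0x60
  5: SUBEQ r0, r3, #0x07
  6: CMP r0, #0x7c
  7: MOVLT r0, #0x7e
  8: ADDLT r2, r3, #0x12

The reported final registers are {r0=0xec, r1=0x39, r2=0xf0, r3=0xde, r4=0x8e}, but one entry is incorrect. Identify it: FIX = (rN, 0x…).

FIX = (r0, 0x7e)

[0] flags=0011 → (cmp)
[1] flags=0011 CS?T → r4=0x8e
[2] flags=0011 NE?T → r3=0xde
[3] flags=1010 → (cmp)
[4] flags=1010 PL?F → skip
[5] flags=1010 EQ?F → skip
[6] flags=0011 → (cmp)
[7] flags=0011 LT?T → r0=0x7e
[8] flags=0011 LT?T → r2=0xf0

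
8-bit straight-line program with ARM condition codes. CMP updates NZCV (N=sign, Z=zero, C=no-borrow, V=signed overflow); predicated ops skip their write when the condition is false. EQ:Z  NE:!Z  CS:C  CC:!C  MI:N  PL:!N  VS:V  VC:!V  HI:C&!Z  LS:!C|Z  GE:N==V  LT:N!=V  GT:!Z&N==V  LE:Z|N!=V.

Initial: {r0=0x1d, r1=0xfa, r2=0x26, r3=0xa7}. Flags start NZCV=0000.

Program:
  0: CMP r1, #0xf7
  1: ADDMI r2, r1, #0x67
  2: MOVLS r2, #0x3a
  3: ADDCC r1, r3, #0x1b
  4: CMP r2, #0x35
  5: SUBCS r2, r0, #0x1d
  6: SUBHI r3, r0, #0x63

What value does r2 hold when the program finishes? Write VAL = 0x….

VAL = 0x26

[0] flags=0010 → (cmp)
[1] flags=0010 MI?F → skip
[2] flags=0010 LS?F → skip
[3] flags=0010 CC?F → skip
[4] flags=1000 → (cmp)
[5] flags=1000 CS?F → skip
[6] flags=1000 HI?F → skip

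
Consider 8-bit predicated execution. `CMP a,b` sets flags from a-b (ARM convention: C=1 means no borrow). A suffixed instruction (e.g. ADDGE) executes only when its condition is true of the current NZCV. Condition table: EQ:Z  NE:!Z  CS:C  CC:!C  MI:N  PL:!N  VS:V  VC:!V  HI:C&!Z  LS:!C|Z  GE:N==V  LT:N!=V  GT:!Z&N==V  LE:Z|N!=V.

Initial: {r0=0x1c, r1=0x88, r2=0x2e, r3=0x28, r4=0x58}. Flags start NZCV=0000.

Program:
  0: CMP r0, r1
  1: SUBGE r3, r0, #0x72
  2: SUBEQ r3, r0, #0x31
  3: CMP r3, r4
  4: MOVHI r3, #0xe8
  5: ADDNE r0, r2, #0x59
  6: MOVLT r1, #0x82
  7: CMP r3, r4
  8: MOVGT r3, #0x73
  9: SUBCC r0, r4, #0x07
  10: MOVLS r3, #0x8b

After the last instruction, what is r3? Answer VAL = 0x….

VAL = 0xe8

0: ✓ CMP  NZCV=1001
1: ✓ SUBGE  r3←0xaa
2: · SUBEQ
3: ✓ CMP  NZCV=0011
4: ✓ MOVHI  r3←0xe8
5: ✓ ADDNE  r0←0x87
6: ✓ MOVLT  r1←0x82
7: ✓ CMP  NZCV=1010
8: · MOVGT
9: · SUBCC
10: · MOVLS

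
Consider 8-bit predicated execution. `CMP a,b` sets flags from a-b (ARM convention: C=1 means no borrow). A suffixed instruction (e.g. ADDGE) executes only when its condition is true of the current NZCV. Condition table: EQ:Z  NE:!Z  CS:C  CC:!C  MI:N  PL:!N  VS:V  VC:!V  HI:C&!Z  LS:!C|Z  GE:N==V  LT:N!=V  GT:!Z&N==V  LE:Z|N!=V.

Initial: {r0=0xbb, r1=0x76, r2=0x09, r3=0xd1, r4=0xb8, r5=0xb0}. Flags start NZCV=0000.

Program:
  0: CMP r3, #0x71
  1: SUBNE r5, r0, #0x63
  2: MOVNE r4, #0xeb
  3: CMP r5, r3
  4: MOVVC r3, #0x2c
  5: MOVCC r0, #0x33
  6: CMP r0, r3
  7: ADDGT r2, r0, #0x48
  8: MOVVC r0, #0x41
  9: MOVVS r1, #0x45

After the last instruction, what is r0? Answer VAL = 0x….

VAL = 0x41

[0] flags=0011 → (cmp)
[1] flags=0011 NE?T → r5=0x58
[2] flags=0011 NE?T → r4=0xeb
[3] flags=1001 → (cmp)
[4] flags=1001 VC?F → skip
[5] flags=1001 CC?T → r0=0x33
[6] flags=0000 → (cmp)
[7] flags=0000 GT?T → r2=0x7b
[8] flags=0000 VC?T → r0=0x41
[9] flags=0000 VS?F → skip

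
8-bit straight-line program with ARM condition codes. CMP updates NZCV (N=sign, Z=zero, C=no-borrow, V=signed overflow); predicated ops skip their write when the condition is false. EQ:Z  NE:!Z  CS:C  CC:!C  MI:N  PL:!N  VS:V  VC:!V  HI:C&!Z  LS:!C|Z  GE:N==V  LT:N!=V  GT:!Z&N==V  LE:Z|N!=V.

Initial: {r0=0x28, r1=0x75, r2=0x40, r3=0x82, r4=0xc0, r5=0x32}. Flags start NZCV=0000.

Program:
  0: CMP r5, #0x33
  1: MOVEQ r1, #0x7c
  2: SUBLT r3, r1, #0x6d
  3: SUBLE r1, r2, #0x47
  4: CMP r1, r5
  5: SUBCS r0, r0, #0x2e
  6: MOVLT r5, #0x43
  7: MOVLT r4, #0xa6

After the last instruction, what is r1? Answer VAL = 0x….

0: ✓ CMP  NZCV=1000
1: · MOVEQ
2: ✓ SUBLT  r3←0x08
3: ✓ SUBLE  r1←0xf9
4: ✓ CMP  NZCV=1010
5: ✓ SUBCS  r0←0xfa
6: ✓ MOVLT  r5←0x43
7: ✓ MOVLT  r4←0xa6

VAL = 0xf9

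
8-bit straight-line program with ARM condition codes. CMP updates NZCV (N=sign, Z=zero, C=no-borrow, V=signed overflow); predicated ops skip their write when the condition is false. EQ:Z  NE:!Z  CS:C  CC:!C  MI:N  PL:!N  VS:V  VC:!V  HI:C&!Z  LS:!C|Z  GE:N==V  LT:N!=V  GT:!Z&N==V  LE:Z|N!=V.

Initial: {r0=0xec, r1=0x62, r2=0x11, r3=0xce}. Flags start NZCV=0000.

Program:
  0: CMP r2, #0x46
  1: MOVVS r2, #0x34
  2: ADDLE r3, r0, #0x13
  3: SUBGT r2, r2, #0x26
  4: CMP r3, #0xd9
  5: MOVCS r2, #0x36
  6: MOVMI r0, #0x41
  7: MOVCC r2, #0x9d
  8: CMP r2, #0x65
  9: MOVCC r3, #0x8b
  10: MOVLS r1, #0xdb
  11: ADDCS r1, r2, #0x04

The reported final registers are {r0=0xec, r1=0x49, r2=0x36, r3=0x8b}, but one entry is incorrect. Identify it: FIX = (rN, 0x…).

FIX = (r1, 0xdb)

0: ✓ CMP  NZCV=1000
1: · MOVVS
2: ✓ ADDLE  r3←0xff
3: · SUBGT
4: ✓ CMP  NZCV=0010
5: ✓ MOVCS  r2←0x36
6: · MOVMI
7: · MOVCC
8: ✓ CMP  NZCV=1000
9: ✓ MOVCC  r3←0x8b
10: ✓ MOVLS  r1←0xdb
11: · ADDCS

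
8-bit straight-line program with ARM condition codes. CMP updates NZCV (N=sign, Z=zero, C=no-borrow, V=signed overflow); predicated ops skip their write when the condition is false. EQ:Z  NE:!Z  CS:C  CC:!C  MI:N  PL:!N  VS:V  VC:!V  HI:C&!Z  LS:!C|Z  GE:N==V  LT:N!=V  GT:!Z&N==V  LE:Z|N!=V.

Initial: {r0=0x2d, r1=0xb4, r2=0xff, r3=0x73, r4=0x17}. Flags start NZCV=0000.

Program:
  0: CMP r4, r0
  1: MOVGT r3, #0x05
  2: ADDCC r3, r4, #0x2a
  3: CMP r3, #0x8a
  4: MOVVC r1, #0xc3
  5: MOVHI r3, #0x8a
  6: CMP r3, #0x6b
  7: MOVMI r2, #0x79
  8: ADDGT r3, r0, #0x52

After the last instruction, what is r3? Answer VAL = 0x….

VAL = 0x41

0: ✓ CMP  NZCV=1000
1: · MOVGT
2: ✓ ADDCC  r3←0x41
3: ✓ CMP  NZCV=1001
4: · MOVVC
5: · MOVHI
6: ✓ CMP  NZCV=1000
7: ✓ MOVMI  r2←0x79
8: · ADDGT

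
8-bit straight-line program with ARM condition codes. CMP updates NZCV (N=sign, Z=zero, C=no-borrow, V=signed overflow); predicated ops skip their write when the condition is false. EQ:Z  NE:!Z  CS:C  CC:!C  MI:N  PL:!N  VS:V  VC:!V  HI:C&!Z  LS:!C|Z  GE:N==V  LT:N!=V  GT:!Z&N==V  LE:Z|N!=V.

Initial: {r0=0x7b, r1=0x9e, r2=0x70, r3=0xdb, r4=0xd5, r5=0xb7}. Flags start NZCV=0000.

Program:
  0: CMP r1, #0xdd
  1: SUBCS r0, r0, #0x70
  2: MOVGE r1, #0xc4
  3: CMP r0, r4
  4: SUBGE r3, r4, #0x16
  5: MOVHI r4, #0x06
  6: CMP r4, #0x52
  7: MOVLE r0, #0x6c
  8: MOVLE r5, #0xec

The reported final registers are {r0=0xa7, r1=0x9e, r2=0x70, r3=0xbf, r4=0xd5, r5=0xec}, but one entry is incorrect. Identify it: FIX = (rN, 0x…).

FIX = (r0, 0x6c)

0: ✓ CMP  NZCV=1000
1: · SUBCS
2: · MOVGE
3: ✓ CMP  NZCV=1001
4: ✓ SUBGE  r3←0xbf
5: · MOVHI
6: ✓ CMP  NZCV=1010
7: ✓ MOVLE  r0←0x6c
8: ✓ MOVLE  r5←0xec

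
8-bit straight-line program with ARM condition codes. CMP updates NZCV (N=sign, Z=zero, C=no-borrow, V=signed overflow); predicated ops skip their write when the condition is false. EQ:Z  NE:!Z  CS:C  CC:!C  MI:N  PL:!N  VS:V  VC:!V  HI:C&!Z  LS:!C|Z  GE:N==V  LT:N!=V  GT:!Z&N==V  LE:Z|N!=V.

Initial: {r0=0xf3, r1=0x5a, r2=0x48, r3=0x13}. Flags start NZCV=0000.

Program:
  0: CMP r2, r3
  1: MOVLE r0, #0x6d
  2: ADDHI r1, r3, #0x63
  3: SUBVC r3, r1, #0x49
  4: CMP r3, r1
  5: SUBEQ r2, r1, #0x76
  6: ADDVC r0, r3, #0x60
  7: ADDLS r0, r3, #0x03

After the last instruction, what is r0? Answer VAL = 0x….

VAL = 0x30

0: ✓ CMP  NZCV=0010
1: · MOVLE
2: ✓ ADDHI  r1←0x76
3: ✓ SUBVC  r3←0x2d
4: ✓ CMP  NZCV=1000
5: · SUBEQ
6: ✓ ADDVC  r0←0x8d
7: ✓ ADDLS  r0←0x30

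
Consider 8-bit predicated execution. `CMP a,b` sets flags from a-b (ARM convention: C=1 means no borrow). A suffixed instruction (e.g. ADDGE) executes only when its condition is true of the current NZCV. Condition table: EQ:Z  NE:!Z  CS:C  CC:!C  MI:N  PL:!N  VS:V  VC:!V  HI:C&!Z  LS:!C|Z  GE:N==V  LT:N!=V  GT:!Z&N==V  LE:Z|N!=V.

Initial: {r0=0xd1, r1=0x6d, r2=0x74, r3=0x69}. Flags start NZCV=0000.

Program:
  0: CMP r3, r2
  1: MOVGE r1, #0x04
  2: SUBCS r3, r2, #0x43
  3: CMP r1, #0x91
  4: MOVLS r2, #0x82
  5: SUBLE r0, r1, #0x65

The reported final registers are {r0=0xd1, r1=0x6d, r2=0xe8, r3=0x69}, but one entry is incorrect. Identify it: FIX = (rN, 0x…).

FIX = (r2, 0x82)

[0] flags=1000 → (cmp)
[1] flags=1000 GE?F → skip
[2] flags=1000 CS?F → skip
[3] flags=1001 → (cmp)
[4] flags=1001 LS?T → r2=0x82
[5] flags=1001 LE?F → skip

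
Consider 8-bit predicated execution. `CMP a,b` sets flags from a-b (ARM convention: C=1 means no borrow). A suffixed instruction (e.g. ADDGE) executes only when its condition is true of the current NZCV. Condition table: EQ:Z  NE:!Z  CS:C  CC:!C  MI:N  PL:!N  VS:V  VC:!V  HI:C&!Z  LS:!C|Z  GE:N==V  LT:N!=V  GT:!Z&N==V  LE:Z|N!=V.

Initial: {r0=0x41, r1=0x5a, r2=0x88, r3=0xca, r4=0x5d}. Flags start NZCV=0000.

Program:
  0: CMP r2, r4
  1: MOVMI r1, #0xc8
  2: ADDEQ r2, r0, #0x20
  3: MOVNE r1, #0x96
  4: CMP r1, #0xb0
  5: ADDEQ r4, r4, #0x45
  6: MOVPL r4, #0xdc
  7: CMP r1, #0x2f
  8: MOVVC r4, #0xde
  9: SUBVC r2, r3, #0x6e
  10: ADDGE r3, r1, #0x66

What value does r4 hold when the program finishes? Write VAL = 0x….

0: ✓ CMP  NZCV=0011
1: · MOVMI
2: · ADDEQ
3: ✓ MOVNE  r1←0x96
4: ✓ CMP  NZCV=1000
5: · ADDEQ
6: · MOVPL
7: ✓ CMP  NZCV=0011
8: · MOVVC
9: · SUBVC
10: · ADDGE

VAL = 0x5d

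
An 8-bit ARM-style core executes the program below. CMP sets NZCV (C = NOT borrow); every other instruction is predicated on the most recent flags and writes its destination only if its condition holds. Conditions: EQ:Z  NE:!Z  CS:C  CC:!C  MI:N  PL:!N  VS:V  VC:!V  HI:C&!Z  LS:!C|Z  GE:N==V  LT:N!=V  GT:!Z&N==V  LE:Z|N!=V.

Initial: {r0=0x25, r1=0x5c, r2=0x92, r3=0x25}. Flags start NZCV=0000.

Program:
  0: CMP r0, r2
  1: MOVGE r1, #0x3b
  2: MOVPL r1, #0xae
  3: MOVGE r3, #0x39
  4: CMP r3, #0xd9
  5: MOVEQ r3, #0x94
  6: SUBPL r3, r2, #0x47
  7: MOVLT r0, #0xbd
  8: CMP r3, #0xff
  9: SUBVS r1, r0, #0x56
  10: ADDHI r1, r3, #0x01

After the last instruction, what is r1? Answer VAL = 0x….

0: ✓ CMP  NZCV=1001
1: ✓ MOVGE  r1←0x3b
2: · MOVPL
3: ✓ MOVGE  r3←0x39
4: ✓ CMP  NZCV=0000
5: · MOVEQ
6: ✓ SUBPL  r3←0x4b
7: · MOVLT
8: ✓ CMP  NZCV=0000
9: · SUBVS
10: · ADDHI

VAL = 0x3b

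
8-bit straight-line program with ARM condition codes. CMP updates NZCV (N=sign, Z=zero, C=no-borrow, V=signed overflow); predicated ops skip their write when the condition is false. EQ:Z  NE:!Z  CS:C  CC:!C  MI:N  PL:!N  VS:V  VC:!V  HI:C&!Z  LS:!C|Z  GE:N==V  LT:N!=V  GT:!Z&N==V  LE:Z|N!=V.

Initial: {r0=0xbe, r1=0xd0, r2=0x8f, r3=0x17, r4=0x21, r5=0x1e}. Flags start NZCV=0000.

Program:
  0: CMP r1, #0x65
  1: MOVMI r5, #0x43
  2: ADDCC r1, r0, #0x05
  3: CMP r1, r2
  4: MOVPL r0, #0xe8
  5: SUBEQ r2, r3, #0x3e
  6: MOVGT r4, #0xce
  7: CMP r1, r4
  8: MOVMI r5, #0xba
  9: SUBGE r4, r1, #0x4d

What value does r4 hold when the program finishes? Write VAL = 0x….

VAL = 0x83

0: ✓ CMP  NZCV=0011
1: · MOVMI
2: · ADDCC
3: ✓ CMP  NZCV=0010
4: ✓ MOVPL  r0←0xe8
5: · SUBEQ
6: ✓ MOVGT  r4←0xce
7: ✓ CMP  NZCV=0010
8: · MOVMI
9: ✓ SUBGE  r4←0x83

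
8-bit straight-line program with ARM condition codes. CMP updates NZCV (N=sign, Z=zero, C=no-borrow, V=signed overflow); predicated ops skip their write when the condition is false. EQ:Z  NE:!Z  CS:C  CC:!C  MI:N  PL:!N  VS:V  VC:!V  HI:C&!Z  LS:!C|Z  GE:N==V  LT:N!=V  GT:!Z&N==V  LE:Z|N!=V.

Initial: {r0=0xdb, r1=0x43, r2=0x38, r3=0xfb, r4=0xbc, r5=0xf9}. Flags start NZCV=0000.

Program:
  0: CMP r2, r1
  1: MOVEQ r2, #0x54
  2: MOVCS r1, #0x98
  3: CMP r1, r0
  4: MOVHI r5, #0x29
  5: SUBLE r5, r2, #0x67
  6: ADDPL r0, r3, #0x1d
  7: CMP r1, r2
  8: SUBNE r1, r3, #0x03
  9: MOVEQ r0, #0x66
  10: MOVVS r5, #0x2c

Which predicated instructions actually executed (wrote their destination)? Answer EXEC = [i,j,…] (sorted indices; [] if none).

EXEC = [6,8]

[0] flags=1000 → (cmp)
[1] flags=1000 EQ?F → skip
[2] flags=1000 CS?F → skip
[3] flags=0000 → (cmp)
[4] flags=0000 HI?F → skip
[5] flags=0000 LE?F → skip
[6] flags=0000 PL?T → r0=0x18
[7] flags=0010 → (cmp)
[8] flags=0010 NE?T → r1=0xf8
[9] flags=0010 EQ?F → skip
[10] flags=0010 VS?F → skip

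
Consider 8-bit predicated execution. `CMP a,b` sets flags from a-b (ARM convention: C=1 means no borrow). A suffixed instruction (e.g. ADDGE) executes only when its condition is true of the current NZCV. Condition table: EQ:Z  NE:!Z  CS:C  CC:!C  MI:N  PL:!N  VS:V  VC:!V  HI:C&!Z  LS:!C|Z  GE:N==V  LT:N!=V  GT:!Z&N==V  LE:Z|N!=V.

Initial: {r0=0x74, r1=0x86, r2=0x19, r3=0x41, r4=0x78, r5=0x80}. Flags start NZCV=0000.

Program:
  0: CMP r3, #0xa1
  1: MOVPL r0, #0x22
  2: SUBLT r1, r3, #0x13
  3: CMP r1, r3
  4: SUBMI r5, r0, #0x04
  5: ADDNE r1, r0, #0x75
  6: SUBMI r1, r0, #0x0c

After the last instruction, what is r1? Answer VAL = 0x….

0: ✓ CMP  NZCV=1001
1: · MOVPL
2: · SUBLT
3: ✓ CMP  NZCV=0011
4: · SUBMI
5: ✓ ADDNE  r1←0xe9
6: · SUBMI

VAL = 0xe9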